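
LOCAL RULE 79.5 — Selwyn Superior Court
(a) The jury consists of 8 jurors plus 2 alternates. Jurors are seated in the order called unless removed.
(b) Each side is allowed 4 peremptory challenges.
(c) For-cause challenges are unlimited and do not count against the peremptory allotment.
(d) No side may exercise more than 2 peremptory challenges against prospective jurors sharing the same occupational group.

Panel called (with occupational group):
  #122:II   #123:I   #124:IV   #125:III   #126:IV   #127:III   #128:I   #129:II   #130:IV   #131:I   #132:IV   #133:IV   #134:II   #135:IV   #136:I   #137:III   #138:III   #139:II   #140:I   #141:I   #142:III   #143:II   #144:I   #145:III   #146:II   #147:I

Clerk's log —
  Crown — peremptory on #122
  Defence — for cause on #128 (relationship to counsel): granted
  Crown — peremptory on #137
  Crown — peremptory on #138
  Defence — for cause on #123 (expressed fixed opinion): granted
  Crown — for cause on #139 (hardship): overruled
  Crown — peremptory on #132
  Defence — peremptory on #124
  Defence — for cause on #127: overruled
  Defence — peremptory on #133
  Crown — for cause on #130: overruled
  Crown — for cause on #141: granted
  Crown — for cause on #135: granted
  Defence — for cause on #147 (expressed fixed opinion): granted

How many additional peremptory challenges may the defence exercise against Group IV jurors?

0

Defence peremptories so far: #124, #133 — 2 of 4 used, 2 left overall.
Against Group IV: #124, #133 — 2 used; per-group cap 2 leaves 0.
Binding limit: min(2, 0) = 0.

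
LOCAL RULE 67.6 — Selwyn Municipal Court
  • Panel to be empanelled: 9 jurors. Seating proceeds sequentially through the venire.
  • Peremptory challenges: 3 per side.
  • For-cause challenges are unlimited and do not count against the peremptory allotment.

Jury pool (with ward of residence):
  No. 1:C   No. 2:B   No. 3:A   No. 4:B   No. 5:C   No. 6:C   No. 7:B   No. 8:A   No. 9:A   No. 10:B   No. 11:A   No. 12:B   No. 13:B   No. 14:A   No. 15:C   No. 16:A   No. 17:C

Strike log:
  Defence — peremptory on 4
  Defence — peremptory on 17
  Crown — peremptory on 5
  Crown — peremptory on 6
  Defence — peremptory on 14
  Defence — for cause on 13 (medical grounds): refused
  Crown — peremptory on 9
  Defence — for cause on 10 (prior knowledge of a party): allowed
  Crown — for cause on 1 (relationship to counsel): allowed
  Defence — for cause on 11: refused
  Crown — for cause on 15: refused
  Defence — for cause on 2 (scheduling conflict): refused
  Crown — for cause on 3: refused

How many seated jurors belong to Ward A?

4

Removed: #1, #4, #5, #6, #9, #10, #14, #17.
Seated jurors 1–9: #2, #3, #7, #8, #11, #12, #13, #15, #16.
Of those, in Ward A: #3, #8, #11, #16 → 4.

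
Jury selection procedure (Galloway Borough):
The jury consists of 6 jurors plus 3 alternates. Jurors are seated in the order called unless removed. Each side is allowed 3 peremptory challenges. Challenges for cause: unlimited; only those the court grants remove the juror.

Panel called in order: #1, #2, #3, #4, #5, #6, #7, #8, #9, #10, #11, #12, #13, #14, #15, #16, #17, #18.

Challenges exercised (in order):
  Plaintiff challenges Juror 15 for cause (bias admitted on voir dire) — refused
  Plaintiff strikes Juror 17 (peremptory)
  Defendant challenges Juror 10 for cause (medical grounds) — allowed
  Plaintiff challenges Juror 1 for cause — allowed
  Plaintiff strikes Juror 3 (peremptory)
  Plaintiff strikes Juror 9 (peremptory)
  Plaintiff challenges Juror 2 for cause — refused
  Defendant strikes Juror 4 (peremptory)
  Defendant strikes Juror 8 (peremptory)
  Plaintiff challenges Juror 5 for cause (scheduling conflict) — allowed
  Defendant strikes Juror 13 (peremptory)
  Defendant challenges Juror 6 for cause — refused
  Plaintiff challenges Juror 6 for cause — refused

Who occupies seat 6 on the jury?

14

Removed: #1, #3, #4, #5, #8, #9, #10, #13, #17. (#2, #6, #15 stay — for-cause denied.)
Filling seats in venire order through position 6: #2, #6, #7, #11, #12, #14.
So seat 6 is #14.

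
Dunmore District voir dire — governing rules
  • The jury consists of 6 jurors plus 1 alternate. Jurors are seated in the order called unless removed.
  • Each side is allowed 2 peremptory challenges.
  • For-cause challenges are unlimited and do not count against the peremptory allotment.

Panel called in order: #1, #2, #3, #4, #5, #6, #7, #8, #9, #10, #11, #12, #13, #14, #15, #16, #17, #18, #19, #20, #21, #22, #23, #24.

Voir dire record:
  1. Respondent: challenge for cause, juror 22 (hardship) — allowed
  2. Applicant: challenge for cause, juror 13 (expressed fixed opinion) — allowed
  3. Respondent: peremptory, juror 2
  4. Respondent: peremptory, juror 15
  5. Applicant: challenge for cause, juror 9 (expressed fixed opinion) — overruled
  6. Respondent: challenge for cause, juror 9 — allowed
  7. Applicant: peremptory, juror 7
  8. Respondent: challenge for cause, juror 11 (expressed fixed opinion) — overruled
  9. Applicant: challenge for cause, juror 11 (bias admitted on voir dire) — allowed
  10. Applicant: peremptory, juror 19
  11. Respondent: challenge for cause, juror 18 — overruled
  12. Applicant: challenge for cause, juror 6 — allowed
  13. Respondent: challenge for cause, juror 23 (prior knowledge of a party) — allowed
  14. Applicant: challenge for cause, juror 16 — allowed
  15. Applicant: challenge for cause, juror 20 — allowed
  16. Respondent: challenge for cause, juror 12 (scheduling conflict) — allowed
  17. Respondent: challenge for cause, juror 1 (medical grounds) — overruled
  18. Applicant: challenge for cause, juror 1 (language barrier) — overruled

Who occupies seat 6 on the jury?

Removed: #2, #6, #7, #9, #11, #12, #13, #15, #16, #19, #20, #22, #23. (#1, #18 stay — for-cause denied.)
Seating in order: seats 1–6 → #1, #3, #4, #5, #8, #10; alternates → #14.
So seat 6 is #10.

10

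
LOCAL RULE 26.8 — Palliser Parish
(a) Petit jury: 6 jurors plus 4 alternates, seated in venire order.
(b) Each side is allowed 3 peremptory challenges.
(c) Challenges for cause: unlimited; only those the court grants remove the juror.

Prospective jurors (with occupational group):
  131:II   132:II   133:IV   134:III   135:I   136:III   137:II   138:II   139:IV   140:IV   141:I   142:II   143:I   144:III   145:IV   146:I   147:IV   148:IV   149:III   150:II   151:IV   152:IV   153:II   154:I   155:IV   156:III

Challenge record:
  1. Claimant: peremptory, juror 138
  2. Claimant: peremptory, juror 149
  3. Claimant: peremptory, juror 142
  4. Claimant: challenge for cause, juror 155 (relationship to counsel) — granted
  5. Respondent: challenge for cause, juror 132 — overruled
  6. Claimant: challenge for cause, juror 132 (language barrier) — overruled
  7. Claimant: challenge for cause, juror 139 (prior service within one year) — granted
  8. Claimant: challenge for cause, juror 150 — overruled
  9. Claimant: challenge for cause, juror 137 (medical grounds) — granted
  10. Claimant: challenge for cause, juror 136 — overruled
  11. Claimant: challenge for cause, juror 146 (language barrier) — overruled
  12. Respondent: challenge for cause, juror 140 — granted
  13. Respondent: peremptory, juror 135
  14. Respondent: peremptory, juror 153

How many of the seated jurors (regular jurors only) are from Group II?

2

Removed: #135, #137, #138, #139, #140, #142, #149, #153, #155.
Seated jurors 1–6: #131, #132, #133, #134, #136, #141 (alternates #143, #144, #145, #146 not counted).
Of those, in Group II: #131, #132 → 2.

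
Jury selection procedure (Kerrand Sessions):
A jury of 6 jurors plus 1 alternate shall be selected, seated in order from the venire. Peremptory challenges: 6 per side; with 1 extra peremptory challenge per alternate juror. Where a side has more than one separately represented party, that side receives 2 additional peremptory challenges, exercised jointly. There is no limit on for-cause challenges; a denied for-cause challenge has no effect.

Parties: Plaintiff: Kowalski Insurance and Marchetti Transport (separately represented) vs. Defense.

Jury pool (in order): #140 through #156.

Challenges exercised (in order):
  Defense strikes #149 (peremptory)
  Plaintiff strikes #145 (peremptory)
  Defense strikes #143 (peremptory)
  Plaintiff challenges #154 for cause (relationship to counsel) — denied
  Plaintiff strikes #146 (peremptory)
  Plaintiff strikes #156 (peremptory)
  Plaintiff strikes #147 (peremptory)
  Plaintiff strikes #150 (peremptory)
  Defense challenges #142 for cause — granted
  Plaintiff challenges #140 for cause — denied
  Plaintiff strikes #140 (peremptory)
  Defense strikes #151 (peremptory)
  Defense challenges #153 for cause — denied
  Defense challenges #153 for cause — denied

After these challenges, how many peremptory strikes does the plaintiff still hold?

3

Plaintiff allotment: 6 base + 1 × 1 alternate + 2 multi-party = 9.
Plaintiff peremptories used: #145, #146, #156, #147, #150, #140 — 6 (for-cause on #154, #140 don't count).
Remaining: 9 − 6 = 3.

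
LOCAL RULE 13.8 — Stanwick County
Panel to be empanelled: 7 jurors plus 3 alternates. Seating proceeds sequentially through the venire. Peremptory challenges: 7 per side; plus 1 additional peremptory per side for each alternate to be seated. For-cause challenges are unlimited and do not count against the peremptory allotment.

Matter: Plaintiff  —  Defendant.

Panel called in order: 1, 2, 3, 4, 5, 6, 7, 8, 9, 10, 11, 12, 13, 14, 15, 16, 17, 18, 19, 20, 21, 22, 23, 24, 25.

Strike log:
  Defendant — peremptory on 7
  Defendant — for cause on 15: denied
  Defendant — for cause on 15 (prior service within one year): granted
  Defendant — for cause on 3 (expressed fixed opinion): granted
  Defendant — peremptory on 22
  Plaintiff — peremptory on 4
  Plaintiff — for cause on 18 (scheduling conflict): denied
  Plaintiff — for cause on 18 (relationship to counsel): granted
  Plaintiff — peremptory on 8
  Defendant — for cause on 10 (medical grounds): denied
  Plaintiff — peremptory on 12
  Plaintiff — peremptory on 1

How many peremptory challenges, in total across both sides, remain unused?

14

Plaintiff allotment: 7 base + 1 × 3 alternates = 10. Defendant allotment: 7 base + 1 × 3 alternates = 10.
Plaintiff peremptories used: #4, #8, #12, #1 — 4 (for-cause on #18, #18 don't count).
Defendant peremptories used: #7, #22 — 2 (for-cause on #15, #15, #3, #10 don't count).
Remaining: (10 − 4) + (10 − 2) = 14.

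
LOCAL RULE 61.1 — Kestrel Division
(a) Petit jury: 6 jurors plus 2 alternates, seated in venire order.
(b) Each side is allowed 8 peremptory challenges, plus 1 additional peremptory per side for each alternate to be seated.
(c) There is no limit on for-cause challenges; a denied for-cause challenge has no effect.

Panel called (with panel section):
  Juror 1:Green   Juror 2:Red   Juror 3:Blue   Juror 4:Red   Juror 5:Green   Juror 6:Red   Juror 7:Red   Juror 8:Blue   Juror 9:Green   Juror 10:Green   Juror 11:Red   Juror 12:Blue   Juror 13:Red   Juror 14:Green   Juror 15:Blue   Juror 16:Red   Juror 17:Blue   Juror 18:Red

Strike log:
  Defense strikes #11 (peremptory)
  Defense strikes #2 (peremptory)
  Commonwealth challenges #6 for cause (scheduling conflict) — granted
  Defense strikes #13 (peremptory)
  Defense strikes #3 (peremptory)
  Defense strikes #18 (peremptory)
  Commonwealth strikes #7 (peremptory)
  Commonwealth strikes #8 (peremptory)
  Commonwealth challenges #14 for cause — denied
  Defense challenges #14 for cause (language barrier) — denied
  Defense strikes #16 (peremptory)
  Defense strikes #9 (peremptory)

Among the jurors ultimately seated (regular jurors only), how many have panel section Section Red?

Removed: #2, #3, #6, #7, #8, #9, #11, #13, #16, #18.
Seated jurors 1–6: #1, #4, #5, #10, #12, #14 (alternates #15, #17 not counted).
Of those, in Section Red: #4 → 1.

1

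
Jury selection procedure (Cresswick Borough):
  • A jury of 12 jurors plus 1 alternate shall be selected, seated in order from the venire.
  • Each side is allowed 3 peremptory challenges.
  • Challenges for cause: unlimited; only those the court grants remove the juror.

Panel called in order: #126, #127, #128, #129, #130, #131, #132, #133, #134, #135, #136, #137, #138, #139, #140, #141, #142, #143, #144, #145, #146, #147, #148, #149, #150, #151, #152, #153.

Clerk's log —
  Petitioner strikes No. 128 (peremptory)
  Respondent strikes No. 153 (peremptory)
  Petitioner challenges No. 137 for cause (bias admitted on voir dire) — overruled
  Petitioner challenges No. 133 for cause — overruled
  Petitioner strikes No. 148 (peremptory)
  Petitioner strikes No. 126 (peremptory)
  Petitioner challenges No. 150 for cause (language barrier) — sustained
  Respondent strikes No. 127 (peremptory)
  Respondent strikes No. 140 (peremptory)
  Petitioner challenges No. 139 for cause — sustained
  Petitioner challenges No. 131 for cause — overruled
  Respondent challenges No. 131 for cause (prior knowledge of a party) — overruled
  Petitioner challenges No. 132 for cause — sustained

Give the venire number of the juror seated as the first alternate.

144

Removed: #126, #127, #128, #132, #139, #140, #148, #150, #153. (#131, #133, #137 stay — for-cause denied.)
Seating in order: seats 1–12 → #129, #130, #131, #133, #134, #135, #136, #137, #138, #141, #142, #143; alternates → #144.
So alternate 1 is #144.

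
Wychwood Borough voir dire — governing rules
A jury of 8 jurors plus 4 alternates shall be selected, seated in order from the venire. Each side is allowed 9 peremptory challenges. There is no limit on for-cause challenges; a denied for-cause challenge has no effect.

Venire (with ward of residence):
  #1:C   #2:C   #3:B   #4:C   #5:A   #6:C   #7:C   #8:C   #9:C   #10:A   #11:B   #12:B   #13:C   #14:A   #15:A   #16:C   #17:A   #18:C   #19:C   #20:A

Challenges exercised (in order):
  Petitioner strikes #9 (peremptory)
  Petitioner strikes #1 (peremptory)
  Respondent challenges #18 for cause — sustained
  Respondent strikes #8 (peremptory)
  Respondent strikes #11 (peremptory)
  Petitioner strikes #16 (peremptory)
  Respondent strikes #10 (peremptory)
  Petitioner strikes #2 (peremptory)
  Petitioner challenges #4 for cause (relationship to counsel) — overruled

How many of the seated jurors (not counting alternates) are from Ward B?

2

Removed: #1, #2, #8, #9, #10, #11, #16, #18.
Seated jurors 1–8: #3, #4, #5, #6, #7, #12, #13, #14 (alternates #15, #17, #19, #20 not counted).
Of those, in Ward B: #3, #12 → 2.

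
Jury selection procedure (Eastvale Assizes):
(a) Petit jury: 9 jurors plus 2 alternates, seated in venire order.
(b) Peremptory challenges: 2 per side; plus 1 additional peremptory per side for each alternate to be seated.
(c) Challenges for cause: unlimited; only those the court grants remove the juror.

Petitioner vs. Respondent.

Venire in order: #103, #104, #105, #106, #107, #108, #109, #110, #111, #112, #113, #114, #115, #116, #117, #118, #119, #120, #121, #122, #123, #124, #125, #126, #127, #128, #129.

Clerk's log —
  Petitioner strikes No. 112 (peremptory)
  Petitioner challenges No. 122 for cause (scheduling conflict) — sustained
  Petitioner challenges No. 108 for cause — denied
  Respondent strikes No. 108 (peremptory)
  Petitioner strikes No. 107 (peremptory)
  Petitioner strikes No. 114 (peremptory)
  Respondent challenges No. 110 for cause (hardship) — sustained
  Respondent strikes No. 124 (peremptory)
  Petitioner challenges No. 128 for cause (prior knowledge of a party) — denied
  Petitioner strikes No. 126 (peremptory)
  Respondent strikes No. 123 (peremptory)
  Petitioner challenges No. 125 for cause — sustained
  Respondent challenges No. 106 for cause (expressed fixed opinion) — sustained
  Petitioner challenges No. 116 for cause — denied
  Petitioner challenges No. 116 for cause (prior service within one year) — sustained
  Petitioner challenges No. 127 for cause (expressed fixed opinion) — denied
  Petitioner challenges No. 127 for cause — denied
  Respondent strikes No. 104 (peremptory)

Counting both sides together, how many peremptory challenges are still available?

0

Petitioner allotment: 2 base + 1 × 2 alternates = 4. Respondent allotment: 2 base + 1 × 2 alternates = 4.
Petitioner peremptories used: #112, #107, #114, #126 — 4 (for-cause on #122, #108, #128, #125, #116, #116, #127, #127 don't count).
Respondent peremptories used: #108, #124, #123, #104 — 4 (for-cause on #110, #106 don't count).
Remaining: (4 − 4) + (4 − 4) = 0.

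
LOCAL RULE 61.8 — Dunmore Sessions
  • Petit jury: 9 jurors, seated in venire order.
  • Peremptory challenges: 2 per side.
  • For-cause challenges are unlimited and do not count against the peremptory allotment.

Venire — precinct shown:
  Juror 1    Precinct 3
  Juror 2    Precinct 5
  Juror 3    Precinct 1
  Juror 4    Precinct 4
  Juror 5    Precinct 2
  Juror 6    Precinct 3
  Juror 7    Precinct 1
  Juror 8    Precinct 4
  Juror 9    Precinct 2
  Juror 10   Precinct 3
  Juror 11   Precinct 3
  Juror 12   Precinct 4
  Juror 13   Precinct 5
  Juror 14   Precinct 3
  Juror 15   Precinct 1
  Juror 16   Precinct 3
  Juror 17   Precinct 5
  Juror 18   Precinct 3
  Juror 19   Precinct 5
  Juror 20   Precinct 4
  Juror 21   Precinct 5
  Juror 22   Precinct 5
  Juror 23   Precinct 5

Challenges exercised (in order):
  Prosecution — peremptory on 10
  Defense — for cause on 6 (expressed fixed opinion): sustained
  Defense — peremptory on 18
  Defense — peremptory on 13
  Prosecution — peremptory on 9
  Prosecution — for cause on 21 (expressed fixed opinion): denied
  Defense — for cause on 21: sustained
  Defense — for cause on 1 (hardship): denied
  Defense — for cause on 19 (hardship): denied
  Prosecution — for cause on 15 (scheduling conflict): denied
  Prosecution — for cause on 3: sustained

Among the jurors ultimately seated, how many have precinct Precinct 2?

Removed: #3, #6, #9, #10, #13, #18, #21.
Seated jurors 1–9: #1, #2, #4, #5, #7, #8, #11, #12, #14.
Of those, in Precinct 2: #5 → 1.

1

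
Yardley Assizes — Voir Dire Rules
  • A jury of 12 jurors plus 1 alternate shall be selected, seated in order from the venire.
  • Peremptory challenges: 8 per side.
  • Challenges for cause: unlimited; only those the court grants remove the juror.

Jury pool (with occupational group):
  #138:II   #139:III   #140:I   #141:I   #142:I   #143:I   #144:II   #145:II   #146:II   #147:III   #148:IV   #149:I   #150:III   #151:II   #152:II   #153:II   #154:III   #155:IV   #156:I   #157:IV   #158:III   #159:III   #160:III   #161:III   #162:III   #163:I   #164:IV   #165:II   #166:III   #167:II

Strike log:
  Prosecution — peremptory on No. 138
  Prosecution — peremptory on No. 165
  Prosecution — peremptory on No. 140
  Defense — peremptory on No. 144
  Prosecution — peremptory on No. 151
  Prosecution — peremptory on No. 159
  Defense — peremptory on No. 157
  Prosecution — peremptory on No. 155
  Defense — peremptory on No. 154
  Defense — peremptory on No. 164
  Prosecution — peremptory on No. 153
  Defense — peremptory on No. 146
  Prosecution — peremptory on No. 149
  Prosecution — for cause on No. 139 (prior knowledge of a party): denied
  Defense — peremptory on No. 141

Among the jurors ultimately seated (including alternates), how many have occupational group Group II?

Removed: #138, #140, #141, #144, #146, #149, #151, #153, #154, #155, #157, #159, #164, #165.
Seated (13 incl. alternates): #139, #142, #143, #145, #147, #148, #150, #152, #156, #158, #160, #161, #162.
Of those, in Group II: #145, #152 → 2.

2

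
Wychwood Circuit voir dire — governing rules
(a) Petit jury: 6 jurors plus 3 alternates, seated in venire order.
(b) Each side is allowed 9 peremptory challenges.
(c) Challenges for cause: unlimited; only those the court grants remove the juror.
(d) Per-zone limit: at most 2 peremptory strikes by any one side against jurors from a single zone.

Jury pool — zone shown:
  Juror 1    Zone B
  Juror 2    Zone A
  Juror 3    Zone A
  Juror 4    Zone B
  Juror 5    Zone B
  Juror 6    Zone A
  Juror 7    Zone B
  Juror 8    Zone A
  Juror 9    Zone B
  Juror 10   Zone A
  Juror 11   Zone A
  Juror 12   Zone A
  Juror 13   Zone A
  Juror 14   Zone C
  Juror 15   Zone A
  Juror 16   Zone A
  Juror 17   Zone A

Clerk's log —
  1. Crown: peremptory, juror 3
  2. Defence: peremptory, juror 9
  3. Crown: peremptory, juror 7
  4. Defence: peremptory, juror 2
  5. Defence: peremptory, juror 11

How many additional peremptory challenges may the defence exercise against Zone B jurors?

1

Defence peremptories so far: #9, #2, #11 — 3 of 9 used, 6 left overall.
Against Zone B: #9 — 1 used; per-zone cap 2 leaves 1.
Binding limit: min(6, 1) = 1.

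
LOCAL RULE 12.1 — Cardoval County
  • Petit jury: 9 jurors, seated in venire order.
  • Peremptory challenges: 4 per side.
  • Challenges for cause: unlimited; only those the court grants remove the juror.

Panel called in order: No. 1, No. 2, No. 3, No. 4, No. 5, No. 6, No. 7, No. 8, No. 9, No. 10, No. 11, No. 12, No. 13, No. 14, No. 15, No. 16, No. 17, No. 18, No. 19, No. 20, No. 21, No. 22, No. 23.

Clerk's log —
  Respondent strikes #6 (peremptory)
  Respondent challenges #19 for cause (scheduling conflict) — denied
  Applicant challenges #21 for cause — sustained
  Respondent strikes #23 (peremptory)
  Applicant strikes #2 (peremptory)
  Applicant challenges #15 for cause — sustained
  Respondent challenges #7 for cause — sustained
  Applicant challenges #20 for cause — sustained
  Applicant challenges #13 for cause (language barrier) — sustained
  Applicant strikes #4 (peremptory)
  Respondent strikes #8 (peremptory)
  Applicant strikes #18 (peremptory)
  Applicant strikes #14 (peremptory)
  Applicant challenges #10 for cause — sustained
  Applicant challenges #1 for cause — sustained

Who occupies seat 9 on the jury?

Removed: #1, #2, #4, #6, #7, #8, #10, #13, #14, #15, #18, #20, #21, #23. (#19 stays — for-cause denied.)
Seating in order: seats 1–9 → #3, #5, #9, #11, #12, #16, #17, #19, #22.
So seat 9 is #22.

22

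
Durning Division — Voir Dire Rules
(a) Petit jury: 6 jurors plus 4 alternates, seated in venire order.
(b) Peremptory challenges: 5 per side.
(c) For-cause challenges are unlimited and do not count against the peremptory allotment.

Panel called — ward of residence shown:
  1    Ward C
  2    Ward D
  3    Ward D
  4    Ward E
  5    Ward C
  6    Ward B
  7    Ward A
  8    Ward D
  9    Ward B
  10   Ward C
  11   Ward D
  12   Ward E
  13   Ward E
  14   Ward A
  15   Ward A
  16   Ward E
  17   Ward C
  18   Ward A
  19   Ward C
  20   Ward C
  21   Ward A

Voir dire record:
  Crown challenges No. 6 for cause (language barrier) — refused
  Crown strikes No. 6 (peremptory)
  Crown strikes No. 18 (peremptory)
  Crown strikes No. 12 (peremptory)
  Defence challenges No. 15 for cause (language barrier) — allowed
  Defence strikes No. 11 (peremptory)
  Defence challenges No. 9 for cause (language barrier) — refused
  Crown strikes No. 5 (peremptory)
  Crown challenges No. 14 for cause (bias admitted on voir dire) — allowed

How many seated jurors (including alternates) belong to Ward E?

3

Removed: #5, #6, #11, #12, #14, #15, #18.
Seated (10 incl. alternates): #1, #2, #3, #4, #7, #8, #9, #10, #13, #16.
Of those, in Ward E: #4, #13, #16 → 3.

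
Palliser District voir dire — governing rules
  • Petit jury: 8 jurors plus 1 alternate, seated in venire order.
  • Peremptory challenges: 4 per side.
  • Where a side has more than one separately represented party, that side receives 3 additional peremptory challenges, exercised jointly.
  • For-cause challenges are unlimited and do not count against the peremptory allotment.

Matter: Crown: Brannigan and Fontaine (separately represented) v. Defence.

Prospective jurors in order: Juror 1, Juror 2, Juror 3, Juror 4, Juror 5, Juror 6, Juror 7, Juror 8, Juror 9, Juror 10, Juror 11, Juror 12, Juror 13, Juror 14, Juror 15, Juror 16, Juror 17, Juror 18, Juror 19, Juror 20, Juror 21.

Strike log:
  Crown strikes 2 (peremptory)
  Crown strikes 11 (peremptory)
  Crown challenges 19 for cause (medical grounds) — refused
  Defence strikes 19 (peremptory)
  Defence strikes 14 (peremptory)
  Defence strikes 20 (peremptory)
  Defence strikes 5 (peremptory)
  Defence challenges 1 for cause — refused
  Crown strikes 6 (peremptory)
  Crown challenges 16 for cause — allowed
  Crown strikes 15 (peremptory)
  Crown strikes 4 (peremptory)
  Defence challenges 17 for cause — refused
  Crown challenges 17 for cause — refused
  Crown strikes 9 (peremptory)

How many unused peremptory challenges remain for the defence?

Defence allotment: 4.
Defence peremptories used: #19, #14, #20, #5 — 4 (for-cause on #1, #17 don't count).
Remaining: 4 − 4 = 0.

0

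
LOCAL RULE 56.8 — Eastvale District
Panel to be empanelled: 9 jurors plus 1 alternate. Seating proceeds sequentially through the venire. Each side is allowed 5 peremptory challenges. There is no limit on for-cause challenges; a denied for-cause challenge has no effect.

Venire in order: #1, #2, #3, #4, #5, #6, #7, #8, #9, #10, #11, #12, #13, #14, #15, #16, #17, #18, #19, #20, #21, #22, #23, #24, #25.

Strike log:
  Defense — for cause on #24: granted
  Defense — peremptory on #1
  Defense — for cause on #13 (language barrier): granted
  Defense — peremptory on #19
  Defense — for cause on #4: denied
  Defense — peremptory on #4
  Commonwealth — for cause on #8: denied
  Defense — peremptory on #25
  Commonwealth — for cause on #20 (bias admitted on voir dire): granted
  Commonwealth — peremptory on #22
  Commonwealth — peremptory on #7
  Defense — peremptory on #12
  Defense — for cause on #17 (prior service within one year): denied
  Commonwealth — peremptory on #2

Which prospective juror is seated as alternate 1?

16

Removed: #1, #2, #4, #7, #12, #13, #19, #20, #22, #24, #25. (#8, #17 stay — for-cause denied.)
Seating in order: seats 1–9 → #3, #5, #6, #8, #9, #10, #11, #14, #15; alternates → #16.
So alternate 1 is #16.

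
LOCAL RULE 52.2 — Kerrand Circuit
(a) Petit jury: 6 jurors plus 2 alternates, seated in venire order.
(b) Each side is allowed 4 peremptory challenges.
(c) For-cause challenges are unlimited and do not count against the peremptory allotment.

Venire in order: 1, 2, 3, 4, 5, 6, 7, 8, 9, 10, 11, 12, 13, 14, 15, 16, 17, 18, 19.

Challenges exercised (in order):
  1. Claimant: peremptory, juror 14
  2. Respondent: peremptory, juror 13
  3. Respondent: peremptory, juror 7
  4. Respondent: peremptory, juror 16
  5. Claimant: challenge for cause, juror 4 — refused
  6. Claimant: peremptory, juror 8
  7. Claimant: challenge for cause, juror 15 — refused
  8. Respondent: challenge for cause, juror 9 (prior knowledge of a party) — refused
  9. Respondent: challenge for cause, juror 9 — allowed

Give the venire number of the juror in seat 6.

6

Removed: #7, #8, #9, #13, #14, #16. (#4, #15 stay — for-cause denied.)
Seating in order: seats 1–6 → #1, #2, #3, #4, #5, #6; alternates → #10, #11.
So seat 6 is #6.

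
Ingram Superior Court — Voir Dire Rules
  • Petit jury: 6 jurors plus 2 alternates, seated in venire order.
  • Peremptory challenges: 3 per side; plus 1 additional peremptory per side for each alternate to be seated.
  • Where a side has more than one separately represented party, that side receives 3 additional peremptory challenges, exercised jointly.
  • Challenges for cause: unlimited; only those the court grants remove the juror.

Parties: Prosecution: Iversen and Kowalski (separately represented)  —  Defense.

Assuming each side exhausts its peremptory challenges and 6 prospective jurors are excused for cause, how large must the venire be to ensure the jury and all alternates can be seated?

Seats to fill: 6 + 2 alternates = 8.
Peremptories — Prosecution: 3 + 1×2 + 3 = 8; Defense: 3 + 1×2 = 5; total 13.
For-cause removals: 6.
Minimum venire: 8 + 13 + 6 = 27.

27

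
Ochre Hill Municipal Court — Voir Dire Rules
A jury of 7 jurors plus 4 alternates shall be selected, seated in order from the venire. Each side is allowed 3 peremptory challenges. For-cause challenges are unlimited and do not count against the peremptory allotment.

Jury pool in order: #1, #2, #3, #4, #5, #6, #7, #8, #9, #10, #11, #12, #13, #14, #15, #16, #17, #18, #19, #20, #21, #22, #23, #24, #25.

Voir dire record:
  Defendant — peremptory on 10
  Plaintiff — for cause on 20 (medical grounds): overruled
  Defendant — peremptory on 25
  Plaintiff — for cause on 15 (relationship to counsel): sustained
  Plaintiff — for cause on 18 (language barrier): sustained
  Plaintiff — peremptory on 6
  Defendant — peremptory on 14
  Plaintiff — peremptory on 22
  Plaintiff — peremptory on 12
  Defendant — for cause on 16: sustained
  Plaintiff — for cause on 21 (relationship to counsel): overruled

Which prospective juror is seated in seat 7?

8

Removed: #6, #10, #12, #14, #15, #16, #18, #22, #25. (#20, #21 stay — for-cause denied.)
Filling seats in venire order through position 7: #1, #2, #3, #4, #5, #7, #8.
So seat 7 is #8.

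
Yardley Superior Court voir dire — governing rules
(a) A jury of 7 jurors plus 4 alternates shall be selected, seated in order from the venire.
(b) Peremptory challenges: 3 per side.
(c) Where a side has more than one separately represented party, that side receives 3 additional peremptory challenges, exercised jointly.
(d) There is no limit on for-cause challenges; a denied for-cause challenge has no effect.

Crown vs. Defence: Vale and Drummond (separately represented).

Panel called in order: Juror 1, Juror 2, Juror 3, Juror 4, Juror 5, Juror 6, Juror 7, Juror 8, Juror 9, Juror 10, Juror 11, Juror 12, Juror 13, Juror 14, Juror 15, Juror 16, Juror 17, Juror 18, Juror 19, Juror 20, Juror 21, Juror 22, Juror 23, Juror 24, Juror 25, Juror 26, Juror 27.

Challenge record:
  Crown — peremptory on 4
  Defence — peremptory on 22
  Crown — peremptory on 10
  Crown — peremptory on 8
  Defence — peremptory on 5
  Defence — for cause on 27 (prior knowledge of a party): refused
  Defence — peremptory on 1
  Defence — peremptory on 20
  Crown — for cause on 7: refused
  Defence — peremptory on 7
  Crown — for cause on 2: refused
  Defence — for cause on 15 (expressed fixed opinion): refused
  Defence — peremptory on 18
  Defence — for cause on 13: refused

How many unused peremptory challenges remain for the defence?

0

Defence allotment: 3 base + 3 multi-party = 6.
Defence peremptories used: #22, #5, #1, #20, #7, #18 — 6 (for-cause on #27, #15, #13 don't count).
Remaining: 6 − 6 = 0.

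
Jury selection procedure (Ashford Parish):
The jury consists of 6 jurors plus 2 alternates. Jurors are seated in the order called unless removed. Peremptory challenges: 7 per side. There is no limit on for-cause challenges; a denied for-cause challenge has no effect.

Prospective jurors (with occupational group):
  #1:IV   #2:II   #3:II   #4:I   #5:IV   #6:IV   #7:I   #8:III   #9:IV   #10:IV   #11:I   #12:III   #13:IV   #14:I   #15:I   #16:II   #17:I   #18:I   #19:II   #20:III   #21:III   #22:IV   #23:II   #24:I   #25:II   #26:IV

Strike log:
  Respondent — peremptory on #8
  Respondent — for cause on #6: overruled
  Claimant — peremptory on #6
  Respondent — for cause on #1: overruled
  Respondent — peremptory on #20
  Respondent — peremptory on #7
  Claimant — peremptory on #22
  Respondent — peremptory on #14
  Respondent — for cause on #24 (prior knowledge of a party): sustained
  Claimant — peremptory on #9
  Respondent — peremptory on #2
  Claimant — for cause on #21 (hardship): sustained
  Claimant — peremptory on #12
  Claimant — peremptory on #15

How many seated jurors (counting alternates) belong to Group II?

Removed: #2, #6, #7, #8, #9, #12, #14, #15, #20, #21, #22, #24.
Seated (8 incl. alternates): #1, #3, #4, #5, #10, #11, #13, #16.
Of those, in Group II: #3, #16 → 2.

2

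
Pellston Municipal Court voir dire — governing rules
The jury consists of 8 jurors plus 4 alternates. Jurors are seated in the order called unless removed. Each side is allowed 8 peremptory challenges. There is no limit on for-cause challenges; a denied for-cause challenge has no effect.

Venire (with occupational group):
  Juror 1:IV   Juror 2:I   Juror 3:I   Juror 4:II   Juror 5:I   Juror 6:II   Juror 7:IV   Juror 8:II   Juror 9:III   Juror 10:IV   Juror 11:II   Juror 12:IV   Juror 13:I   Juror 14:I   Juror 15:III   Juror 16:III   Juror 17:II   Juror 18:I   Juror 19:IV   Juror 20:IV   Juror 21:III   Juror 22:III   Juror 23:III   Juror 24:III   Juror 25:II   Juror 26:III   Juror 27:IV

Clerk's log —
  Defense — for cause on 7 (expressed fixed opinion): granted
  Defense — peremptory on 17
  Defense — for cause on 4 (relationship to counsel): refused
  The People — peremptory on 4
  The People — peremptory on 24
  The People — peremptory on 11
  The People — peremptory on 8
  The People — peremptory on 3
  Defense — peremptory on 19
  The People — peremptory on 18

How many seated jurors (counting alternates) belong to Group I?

4

Removed: #3, #4, #7, #8, #11, #17, #18, #19, #24.
Seated (12 incl. alternates): #1, #2, #5, #6, #9, #10, #12, #13, #14, #15, #16, #20.
Of those, in Group I: #2, #5, #13, #14 → 4.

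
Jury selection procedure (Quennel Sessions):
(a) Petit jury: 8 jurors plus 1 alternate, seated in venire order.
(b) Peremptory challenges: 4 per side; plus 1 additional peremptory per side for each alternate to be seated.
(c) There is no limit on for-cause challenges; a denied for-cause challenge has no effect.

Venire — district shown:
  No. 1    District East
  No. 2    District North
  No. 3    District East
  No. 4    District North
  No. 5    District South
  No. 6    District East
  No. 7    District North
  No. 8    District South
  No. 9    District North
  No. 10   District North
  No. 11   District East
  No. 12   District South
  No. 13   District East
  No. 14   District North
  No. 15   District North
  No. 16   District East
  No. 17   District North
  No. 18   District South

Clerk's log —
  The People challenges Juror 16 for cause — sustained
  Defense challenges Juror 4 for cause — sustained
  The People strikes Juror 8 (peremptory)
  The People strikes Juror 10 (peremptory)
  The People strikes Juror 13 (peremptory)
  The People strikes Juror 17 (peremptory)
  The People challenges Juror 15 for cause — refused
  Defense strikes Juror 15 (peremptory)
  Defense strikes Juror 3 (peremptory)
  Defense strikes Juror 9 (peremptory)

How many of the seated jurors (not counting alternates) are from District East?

Removed: #3, #4, #8, #9, #10, #13, #15, #16, #17.
Seated jurors 1–8: #1, #2, #5, #6, #7, #11, #12, #14 (alternates #18 not counted).
Of those, in District East: #1, #6, #11 → 3.

3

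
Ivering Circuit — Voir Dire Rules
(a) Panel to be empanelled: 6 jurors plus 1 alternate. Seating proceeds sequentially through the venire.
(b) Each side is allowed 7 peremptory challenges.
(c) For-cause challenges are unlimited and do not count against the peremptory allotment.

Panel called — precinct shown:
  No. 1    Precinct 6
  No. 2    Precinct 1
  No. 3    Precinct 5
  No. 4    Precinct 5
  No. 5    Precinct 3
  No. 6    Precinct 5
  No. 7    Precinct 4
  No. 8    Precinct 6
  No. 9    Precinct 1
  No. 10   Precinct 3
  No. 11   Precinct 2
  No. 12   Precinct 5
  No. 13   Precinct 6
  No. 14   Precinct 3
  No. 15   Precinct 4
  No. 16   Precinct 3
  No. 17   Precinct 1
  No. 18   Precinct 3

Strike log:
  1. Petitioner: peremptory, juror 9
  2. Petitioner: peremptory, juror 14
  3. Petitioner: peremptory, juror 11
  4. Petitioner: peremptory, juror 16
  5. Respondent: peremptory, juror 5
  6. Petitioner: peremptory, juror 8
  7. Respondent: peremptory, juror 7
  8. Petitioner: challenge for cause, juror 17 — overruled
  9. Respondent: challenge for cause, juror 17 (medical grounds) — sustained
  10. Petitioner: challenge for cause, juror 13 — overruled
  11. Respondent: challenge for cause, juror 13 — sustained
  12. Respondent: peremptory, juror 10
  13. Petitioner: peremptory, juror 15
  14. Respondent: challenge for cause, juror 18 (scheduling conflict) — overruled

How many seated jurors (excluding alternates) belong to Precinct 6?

1

Removed: #5, #7, #8, #9, #10, #11, #13, #14, #15, #16, #17.
Seated jurors 1–6: #1, #2, #3, #4, #6, #12 (alternates #18 not counted).
Of those, in Precinct 6: #1 → 1.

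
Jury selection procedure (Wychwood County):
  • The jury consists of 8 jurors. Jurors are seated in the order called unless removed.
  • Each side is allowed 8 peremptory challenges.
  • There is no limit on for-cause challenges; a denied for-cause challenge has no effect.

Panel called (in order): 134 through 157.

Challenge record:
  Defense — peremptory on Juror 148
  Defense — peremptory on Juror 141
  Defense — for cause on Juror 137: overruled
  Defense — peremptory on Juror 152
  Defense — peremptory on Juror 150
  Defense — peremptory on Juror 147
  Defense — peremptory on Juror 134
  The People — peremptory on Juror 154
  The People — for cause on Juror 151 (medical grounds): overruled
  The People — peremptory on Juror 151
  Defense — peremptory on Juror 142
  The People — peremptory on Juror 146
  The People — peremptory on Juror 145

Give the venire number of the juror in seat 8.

Removed: #134, #141, #142, #145, #146, #147, #148, #150, #151, #152, #154. (#137 stays — for-cause denied.)
Filling seats in venire order through position 8: #135, #136, #137, #138, #139, #140, #143, #144.
So seat 8 is #144.

144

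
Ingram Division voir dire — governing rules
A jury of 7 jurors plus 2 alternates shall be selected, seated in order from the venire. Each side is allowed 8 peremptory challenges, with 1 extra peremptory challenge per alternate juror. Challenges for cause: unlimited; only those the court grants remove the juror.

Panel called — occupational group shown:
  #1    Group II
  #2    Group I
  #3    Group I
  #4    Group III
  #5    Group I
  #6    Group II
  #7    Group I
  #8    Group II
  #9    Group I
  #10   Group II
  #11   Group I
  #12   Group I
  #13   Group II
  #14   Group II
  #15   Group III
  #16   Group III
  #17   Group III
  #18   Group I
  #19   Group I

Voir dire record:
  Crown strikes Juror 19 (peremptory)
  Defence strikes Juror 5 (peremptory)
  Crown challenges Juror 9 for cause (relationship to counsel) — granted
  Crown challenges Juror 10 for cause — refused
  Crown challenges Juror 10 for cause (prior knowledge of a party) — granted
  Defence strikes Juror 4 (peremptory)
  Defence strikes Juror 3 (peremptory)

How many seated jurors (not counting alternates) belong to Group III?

0

Removed: #3, #4, #5, #9, #10, #19.
Seated jurors 1–7: #1, #2, #6, #7, #8, #11, #12 (alternates #13, #14 not counted).
None of those are in Group III → 0.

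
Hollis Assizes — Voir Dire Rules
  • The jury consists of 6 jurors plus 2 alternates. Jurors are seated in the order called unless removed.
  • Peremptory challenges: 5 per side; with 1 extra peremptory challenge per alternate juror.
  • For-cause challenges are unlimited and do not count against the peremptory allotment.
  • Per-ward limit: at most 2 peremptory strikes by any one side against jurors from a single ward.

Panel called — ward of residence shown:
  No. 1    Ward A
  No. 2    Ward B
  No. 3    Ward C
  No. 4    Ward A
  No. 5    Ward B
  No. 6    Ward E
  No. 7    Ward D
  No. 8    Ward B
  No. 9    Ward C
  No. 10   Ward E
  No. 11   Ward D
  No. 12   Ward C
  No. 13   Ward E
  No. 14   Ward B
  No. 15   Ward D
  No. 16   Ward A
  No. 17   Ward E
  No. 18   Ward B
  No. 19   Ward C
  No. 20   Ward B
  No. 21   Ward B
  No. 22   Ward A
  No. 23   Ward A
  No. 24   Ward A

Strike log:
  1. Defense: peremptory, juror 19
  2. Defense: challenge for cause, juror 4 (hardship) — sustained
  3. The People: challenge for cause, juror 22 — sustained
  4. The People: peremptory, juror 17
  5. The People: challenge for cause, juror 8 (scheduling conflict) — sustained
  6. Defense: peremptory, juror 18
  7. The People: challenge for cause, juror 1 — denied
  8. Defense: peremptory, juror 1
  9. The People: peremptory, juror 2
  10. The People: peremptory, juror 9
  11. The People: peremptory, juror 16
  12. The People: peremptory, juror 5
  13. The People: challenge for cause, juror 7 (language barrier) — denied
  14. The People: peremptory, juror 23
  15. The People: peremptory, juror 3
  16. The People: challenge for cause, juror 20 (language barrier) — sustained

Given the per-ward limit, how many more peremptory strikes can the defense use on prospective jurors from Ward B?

1

Defense peremptories so far: #19, #18, #1 — 3 of 7 used, 4 left overall.
Against Ward B: #18 — 1 used; per-ward cap 2 leaves 1.
Binding limit: min(4, 1) = 1.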